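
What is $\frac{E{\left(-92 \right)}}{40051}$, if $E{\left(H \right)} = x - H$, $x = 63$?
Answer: $\frac{155}{40051} \approx 0.0038701$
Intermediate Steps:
$E{\left(H \right)} = 63 - H$
$\frac{E{\left(-92 \right)}}{40051} = \frac{63 - -92}{40051} = \left(63 + 92\right) \frac{1}{40051} = 155 \cdot \frac{1}{40051} = \frac{155}{40051}$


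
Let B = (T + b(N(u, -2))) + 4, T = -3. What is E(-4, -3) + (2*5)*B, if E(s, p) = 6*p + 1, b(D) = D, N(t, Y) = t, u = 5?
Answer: 43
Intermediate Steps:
E(s, p) = 1 + 6*p
B = 6 (B = (-3 + 5) + 4 = 2 + 4 = 6)
E(-4, -3) + (2*5)*B = (1 + 6*(-3)) + (2*5)*6 = (1 - 18) + 10*6 = -17 + 60 = 43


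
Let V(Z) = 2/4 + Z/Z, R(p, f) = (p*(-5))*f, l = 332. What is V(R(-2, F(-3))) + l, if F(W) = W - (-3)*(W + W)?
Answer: 667/2 ≈ 333.50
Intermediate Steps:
F(W) = 7*W (F(W) = W - (-3)*2*W = W - (-6)*W = W + 6*W = 7*W)
R(p, f) = -5*f*p (R(p, f) = (-5*p)*f = -5*f*p)
V(Z) = 3/2 (V(Z) = 2*(¼) + 1 = ½ + 1 = 3/2)
V(R(-2, F(-3))) + l = 3/2 + 332 = 667/2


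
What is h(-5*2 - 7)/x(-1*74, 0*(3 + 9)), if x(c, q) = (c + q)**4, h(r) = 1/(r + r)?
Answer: -1/1019543584 ≈ -9.8083e-10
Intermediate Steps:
h(r) = 1/(2*r)
h(-5*2 - 7)/x(-1*74, 0*(3 + 9)) = (1/(2*(-5*2 - 7)))/((-1*74 + 0*(3 + 9))**4) = (1/(2*(-10 - 7)))/((-74 + 0*12)**4) = ((1/2)/(-17))/((-74 + 0)**4) = ((1/2)*(-1/17))/((-74)**4) = -1/34/29986576 = -1/34*1/29986576 = -1/1019543584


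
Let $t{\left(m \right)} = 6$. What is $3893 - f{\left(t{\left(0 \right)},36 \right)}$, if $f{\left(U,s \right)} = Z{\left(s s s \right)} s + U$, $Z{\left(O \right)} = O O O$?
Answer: $-3656158440059089$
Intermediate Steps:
$Z{\left(O \right)} = O^{3}$ ($Z{\left(O \right)} = O^{2} O = O^{3}$)
$f{\left(U,s \right)} = U + s^{10}$ ($f{\left(U,s \right)} = \left(s s s\right)^{3} s + U = \left(s^{2} s\right)^{3} s + U = \left(s^{3}\right)^{3} s + U = s^{9} s + U = s^{10} + U = U + s^{10}$)
$3893 - f{\left(t{\left(0 \right)},36 \right)} = 3893 - \left(6 + 36^{10}\right) = 3893 - \left(6 + 3656158440062976\right) = 3893 - 3656158440062982 = -3656158440059089$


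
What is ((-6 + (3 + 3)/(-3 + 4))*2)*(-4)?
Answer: 0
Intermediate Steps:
((-6 + (3 + 3)/(-3 + 4))*2)*(-4) = ((-6 + 6/1)*2)*(-4) = ((-6 + 6*1)*2)*(-4) = ((-6 + 6)*2)*(-4) = (0*2)*(-4) = 0*(-4) = 0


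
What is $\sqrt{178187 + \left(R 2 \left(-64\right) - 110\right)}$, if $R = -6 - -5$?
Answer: $\sqrt{178205} \approx 422.14$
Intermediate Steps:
$R = -1$ ($R = -6 + 5 = -1$)
$\sqrt{178187 + \left(R 2 \left(-64\right) - 110\right)} = \sqrt{178187 - \left(110 - \left(-1\right) 2 \left(-64\right)\right)} = \sqrt{178187 - -18} = \sqrt{178187 + \left(128 - 110\right)} = \sqrt{178187 + 18} = \sqrt{178205}$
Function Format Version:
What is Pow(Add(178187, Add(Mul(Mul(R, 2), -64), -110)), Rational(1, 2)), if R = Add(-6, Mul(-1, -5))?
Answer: Pow(178205, Rational(1, 2)) ≈ 422.14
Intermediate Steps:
R = -1 (R = Add(-6, 5) = -1)
Pow(Add(178187, Add(Mul(Mul(R, 2), -64), -110)), Rational(1, 2)) = Pow(Add(178187, Add(Mul(Mul(-1, 2), -64), -110)), Rational(1, 2)) = Pow(Add(178187, Add(Mul(-2, -64), -110)), Rational(1, 2)) = Pow(Add(178187, Add(128, -110)), Rational(1, 2)) = Pow(Add(178187, 18), Rational(1, 2)) = Pow(178205, Rational(1, 2))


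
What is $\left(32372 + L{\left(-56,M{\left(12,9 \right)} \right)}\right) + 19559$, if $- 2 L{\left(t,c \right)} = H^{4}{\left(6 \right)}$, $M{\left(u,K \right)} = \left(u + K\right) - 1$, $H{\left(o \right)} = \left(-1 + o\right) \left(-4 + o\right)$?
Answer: $46931$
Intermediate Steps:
$M{\left(u,K \right)} = -1 + K + u$ ($M{\left(u,K \right)} = \left(K + u\right) - 1 = -1 + K + u$)
$L{\left(t,c \right)} = -5000$ ($L{\left(t,c \right)} = - \frac{\left(4 + 6^{2} - 30\right)^{4}}{2} = - \frac{\left(4 + 36 - 30\right)^{4}}{2} = - \frac{10^{4}}{2} = \left(- \frac{1}{2}\right) 10000 = -5000$)
$\left(32372 + L{\left(-56,M{\left(12,9 \right)} \right)}\right) + 19559 = \left(32372 - 5000\right) + 19559 = 27372 + 19559 = 46931$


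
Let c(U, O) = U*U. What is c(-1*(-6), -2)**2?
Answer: 1296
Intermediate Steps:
c(U, O) = U**2
c(-1*(-6), -2)**2 = ((-1*(-6))**2)**2 = (6**2)**2 = 36**2 = 1296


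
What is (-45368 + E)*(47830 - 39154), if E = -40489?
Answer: -744895332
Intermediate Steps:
(-45368 + E)*(47830 - 39154) = (-45368 - 40489)*(47830 - 39154) = -85857*8676 = -744895332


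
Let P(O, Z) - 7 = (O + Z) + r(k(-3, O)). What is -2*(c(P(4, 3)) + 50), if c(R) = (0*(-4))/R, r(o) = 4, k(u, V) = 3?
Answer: -100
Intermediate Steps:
P(O, Z) = 11 + O + Z (P(O, Z) = 7 + ((O + Z) + 4) = 7 + (4 + O + Z) = 11 + O + Z)
c(R) = 0 (c(R) = 0/R = 0)
-2*(c(P(4, 3)) + 50) = -2*(0 + 50) = -2*50 = -100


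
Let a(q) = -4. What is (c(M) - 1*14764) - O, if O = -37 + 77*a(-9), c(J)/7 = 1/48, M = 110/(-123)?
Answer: -692105/48 ≈ -14419.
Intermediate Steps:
M = -110/123 (M = 110*(-1/123) = -110/123 ≈ -0.89431)
c(J) = 7/48
O = -345 (O = -37 + 77*(-4) = -37 - 308 = -345)
(c(M) - 1*14764) - O = (7/48 - 1*14764) - 1*(-345) = (7/48 - 14764) + 345 = -708665/48 + 345 = -692105/48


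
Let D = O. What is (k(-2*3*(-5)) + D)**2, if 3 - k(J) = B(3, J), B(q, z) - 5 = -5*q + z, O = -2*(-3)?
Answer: 121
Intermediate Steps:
O = 6
D = 6
B(q, z) = 5 + z - 5*q (B(q, z) = 5 + (-5*q + z) = 5 + (z - 5*q) = 5 + z - 5*q)
k(J) = 13 - J (k(J) = 3 - (5 + J - 5*3) = 3 - (5 + J - 15) = 3 - (-10 + J) = 3 + (10 - J) = 13 - J)
(k(-2*3*(-5)) + D)**2 = ((13 - (-2*3)*(-5)) + 6)**2 = ((13 - (-6)*(-5)) + 6)**2 = ((13 - 1*30) + 6)**2 = ((13 - 30) + 6)**2 = (-17 + 6)**2 = (-11)**2 = 121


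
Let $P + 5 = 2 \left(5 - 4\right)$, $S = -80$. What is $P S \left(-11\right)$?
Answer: $-2640$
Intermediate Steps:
$P = -3$ ($P = -5 + 2 \left(5 - 4\right) = -5 + 2 \cdot 1 = -5 + 2 = -3$)
$P S \left(-11\right) = \left(-3\right) \left(-80\right) \left(-11\right) = 240 \left(-11\right) = -2640$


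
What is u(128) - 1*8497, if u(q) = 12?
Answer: -8485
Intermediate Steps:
u(128) - 1*8497 = 12 - 1*8497 = 12 - 8497 = -8485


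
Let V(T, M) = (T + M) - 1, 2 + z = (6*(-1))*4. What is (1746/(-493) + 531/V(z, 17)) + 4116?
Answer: 20012637/4930 ≈ 4059.4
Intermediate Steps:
z = -26 (z = -2 + (6*(-1))*4 = -2 - 6*4 = -2 - 24 = -26)
V(T, M) = -1 + M + T (V(T, M) = (M + T) - 1 = -1 + M + T)
(1746/(-493) + 531/V(z, 17)) + 4116 = (1746/(-493) + 531/(-1 + 17 - 26)) + 4116 = (1746*(-1/493) + 531/(-10)) + 4116 = (-1746/493 + 531*(-1/10)) + 4116 = (-1746/493 - 531/10) + 4116 = -279243/4930 + 4116 = 20012637/4930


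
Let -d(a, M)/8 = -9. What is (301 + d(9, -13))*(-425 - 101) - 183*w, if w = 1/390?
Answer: -25505801/130 ≈ -1.9620e+5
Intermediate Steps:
w = 1/390 ≈ 0.0025641
d(a, M) = 72 (d(a, M) = -8*(-9) = 72)
(301 + d(9, -13))*(-425 - 101) - 183*w = (301 + 72)*(-425 - 101) - 183*1/390 = 373*(-526) - 61/130 = -196198 - 61/130 = -25505801/130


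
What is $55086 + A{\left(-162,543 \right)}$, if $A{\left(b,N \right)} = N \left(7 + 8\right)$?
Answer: $63231$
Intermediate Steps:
$A{\left(b,N \right)} = 15 N$ ($A{\left(b,N \right)} = N 15 = 15 N$)
$55086 + A{\left(-162,543 \right)} = 55086 + 15 \cdot 543 = 55086 + 8145 = 63231$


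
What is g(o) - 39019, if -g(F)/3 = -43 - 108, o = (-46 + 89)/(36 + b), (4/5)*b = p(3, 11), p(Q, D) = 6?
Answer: -38566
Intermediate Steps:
b = 15/2 (b = (5/4)*6 = 15/2 ≈ 7.5000)
o = 86/87 (o = (-46 + 89)/(36 + 15/2) = 43/(87/2) = 43*(2/87) = 86/87 ≈ 0.98851)
g(F) = 453 (g(F) = -3*(-43 - 108) = -3*(-151) = 453)
g(o) - 39019 = 453 - 39019 = -38566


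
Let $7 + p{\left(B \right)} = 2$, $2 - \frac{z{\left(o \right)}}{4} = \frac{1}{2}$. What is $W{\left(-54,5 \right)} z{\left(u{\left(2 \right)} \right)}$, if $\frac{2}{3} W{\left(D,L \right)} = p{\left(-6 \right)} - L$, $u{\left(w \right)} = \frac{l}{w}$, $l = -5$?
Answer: $-90$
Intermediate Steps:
$u{\left(w \right)} = - \frac{5}{w}$
$z{\left(o \right)} = 6$ ($z{\left(o \right)} = 8 - \frac{4}{2} = 8 - 2 = 6$)
$p{\left(B \right)} = -5$ ($p{\left(B \right)} = -7 + 2 = -5$)
$W{\left(D,L \right)} = - \frac{15}{2} - \frac{3 L}{2}$ ($W{\left(D,L \right)} = \frac{3 \left(-5 - L\right)}{2} = - \frac{15}{2} - \frac{3 L}{2}$)
$W{\left(-54,5 \right)} z{\left(u{\left(2 \right)} \right)} = \left(- \frac{15}{2} - \frac{15}{2}\right) 6 = \left(-15\right) 6 = -90$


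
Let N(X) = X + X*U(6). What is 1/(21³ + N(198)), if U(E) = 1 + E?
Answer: 1/10845 ≈ 9.2208e-5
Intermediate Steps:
N(X) = 8*X (N(X) = X + X*(1 + 6) = X + X*7 = X + 7*X = 8*X)
1/(21³ + N(198)) = 1/(21³ + 8*198) = 1/(9261 + 1584) = 1/10845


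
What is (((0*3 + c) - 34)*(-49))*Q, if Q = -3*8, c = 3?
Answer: -36456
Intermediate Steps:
Q = -24
(((0*3 + c) - 34)*(-49))*Q = (((0*3 + 3) - 34)*(-49))*(-24) = (((0 + 3) - 34)*(-49))*(-24) = ((3 - 34)*(-49))*(-24) = -31*(-49)*(-24) = 1519*(-24) = -36456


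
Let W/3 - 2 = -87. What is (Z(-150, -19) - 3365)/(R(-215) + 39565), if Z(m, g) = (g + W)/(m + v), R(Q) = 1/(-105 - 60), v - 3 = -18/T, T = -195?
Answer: -1766301625/20779336992 ≈ -0.085003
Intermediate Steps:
W = -255 (W = 6 + 3*(-87) = 6 - 261 = -255)
v = 201/65 (v = 3 - 18/(-195) = 3 - 18*(-1/195) = 3 + 6/65 = 201/65 ≈ 3.0923)
R(Q) = -1/165 (R(Q) = 1/(-165) = -1/165)
Z(m, g) = (-255 + g)/(201/65 + m) (Z(m, g) = (g - 255)/(m + 201/65) = (-255 + g)/(201/65 + m))
(Z(-150, -19) - 3365)/(R(-215) + 39565) = (65*(-255 - 19)/(201 + 65*(-150)) - 3365)/(-1/165 + 39565) = (65*(-274)/(201 - 9750) - 3365)/(6528224/165) = (65*(-274)/(-9549) - 3365)*(165/6528224) = (65*(-1/9549)*(-274) - 3365)*(165/6528224) = (17810/9549 - 3365)*(165/6528224) = -32114575/9549*165/6528224 = -1766301625/20779336992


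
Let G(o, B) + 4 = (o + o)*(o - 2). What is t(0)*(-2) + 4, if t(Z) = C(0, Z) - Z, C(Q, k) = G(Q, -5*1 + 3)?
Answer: 12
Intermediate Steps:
G(o, B) = -4 + 2*o*(-2 + o) (G(o, B) = -4 + (o + o)*(o - 2) = -4 + (2*o)*(-2 + o) = -4 + 2*o*(-2 + o))
C(Q, k) = -4 - 4*Q + 2*Q**2
t(Z) = -4 - Z (t(Z) = (-4 - 4*0 + 2*0**2) - Z = (-4 + 0 + 2*0) - Z = (-4 + 0 + 0) - Z = -4 - Z)
t(0)*(-2) + 4 = (-4 - 1*0)*(-2) + 4 = (-4 + 0)*(-2) + 4 = -4*(-2) + 4 = 8 + 4 = 12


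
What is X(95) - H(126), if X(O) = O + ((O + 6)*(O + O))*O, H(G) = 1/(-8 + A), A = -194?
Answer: 368275291/202 ≈ 1.8231e+6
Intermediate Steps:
H(G) = -1/202 (H(G) = 1/(-8 - 194) = 1/(-202) = -1/202)
X(O) = O + 2*O**2*(6 + O) (X(O) = O + ((6 + O)*(2*O))*O = O + (2*O*(6 + O))*O = O + 2*O**2*(6 + O))
X(95) - H(126) = 95*(1 + 2*95**2 + 12*95) - 1*(-1/202) = 95*(1 + 2*9025 + 1140) + 1/202 = 95*(1 + 18050 + 1140) + 1/202 = 95*19191 + 1/202 = 1823145 + 1/202 = 368275291/202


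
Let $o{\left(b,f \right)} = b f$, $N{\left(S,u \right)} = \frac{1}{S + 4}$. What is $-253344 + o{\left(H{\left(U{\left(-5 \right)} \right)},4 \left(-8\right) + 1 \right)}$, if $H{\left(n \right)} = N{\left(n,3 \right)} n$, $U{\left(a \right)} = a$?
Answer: $-253499$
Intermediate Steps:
$N{\left(S,u \right)} = \frac{1}{4 + S}$
$H{\left(n \right)} = \frac{n}{4 + n}$
$-253344 + o{\left(H{\left(U{\left(-5 \right)} \right)},4 \left(-8\right) + 1 \right)} = -253344 + - \frac{5}{4 - 5} \left(4 \left(-8\right) + 1\right) = -253344 + - \frac{5}{-1} \left(-32 + 1\right) = -253344 + \left(-5\right) \left(-1\right) \left(-31\right) = -253344 + 5 \left(-31\right) = -253344 - 155 = -253499$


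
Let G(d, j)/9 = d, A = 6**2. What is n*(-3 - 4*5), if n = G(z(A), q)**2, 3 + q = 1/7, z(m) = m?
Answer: -2414448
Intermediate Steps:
A = 36
q = -20/7 (q = -3 + 1/7 = -20/7 ≈ -2.8571)
G(d, j) = 9*d
n = 104976 (n = (9*36)**2 = 324**2 = 104976)
n*(-3 - 4*5) = 104976*(-3 - 4*5) = 104976*(-3 - 20) = 104976*(-23) = -2414448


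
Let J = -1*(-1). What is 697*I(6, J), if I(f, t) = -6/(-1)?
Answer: 4182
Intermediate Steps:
J = 1
I(f, t) = 6 (I(f, t) = -6*(-1) = 6)
697*I(6, J) = 697*6 = 4182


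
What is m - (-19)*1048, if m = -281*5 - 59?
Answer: 18448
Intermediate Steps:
m = -1464 (m = -1405 - 59 = -1464)
m - (-19)*1048 = -1464 - (-19)*1048 = -1464 - 1*(-19912) = -1464 + 19912 = 18448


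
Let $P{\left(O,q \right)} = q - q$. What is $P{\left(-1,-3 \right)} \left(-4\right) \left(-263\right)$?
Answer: $0$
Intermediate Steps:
$P{\left(O,q \right)} = 0$
$P{\left(-1,-3 \right)} \left(-4\right) \left(-263\right) = 0 \left(-4\right) \left(-263\right) = 0 \left(-263\right) = 0$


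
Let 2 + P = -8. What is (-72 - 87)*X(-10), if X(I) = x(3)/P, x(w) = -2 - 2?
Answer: -318/5 ≈ -63.600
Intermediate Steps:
P = -10 (P = -2 - 8 = -10)
x(w) = -4
X(I) = ⅖ (X(I) = -4/(-10) = -4*(-⅒) = ⅖)
(-72 - 87)*X(-10) = (-72 - 87)*(⅖) = -159*⅖ = -318/5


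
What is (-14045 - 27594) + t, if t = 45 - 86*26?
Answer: -43830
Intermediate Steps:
t = -2191 (t = 45 - 2236 = -2191)
(-14045 - 27594) + t = (-14045 - 27594) - 2191 = -41639 - 2191 = -43830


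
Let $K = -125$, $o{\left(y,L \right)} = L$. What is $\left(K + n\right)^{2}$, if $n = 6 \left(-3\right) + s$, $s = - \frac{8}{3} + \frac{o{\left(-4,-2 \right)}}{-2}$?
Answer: $\frac{188356}{9} \approx 20928.0$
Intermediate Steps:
$s = - \frac{5}{3}$ ($s = - \frac{8}{3} - \frac{2}{-2} = \left(-8\right) \frac{1}{3} - -1 = - \frac{8}{3} + 1 = - \frac{5}{3} \approx -1.6667$)
$n = - \frac{59}{3}$ ($n = 6 \left(-3\right) - \frac{5}{3} = -18 - \frac{5}{3} = - \frac{59}{3} \approx -19.667$)
$\left(K + n\right)^{2} = \left(-125 - \frac{59}{3}\right)^{2} = \left(- \frac{434}{3}\right)^{2} = \frac{188356}{9}$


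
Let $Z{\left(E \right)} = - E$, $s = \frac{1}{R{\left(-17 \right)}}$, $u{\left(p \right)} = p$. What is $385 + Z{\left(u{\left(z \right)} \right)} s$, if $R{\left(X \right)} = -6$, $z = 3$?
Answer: $\frac{771}{2} \approx 385.5$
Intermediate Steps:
$s = - \frac{1}{6}$ ($s = \frac{1}{-6} = - \frac{1}{6} \approx -0.16667$)
$385 + Z{\left(u{\left(z \right)} \right)} s = 385 + \left(-1\right) 3 \left(- \frac{1}{6}\right) = 385 - - \frac{1}{2} = 385 + \frac{1}{2} = \frac{771}{2}$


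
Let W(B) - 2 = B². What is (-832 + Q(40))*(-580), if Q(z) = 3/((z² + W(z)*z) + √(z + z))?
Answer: 26021216085700/53923279 + 87*√5/53923279 ≈ 4.8256e+5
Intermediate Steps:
W(B) = 2 + B²
Q(z) = 3/(z² + z*(2 + z²) + √2*√z) (Q(z) = 3/((z² + (2 + z²)*z) + √(z + z)) = 3/((z² + z*(2 + z²)) + √(2*z)) = 3/((z² + z*(2 + z²)) + √2*√z) = 3/(z² + z*(2 + z²) + √2*√z))
(-832 + Q(40))*(-580) = (-832 + 3/(40² + 40*(2 + 40²) + √2*√40))*(-580) = (-832 + 3/(1600 + 40*(2 + 1600) + √2*(2*√10)))*(-580) = (-832 + 3/(1600 + 40*1602 + 4*√5))*(-580) = (-832 + 3/(1600 + 64080 + 4*√5))*(-580) = (-832 + 3/(65680 + 4*√5))*(-580) = 482560 - 1740/(65680 + 4*√5)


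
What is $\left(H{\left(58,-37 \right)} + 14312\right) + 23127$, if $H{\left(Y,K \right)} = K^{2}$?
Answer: $38808$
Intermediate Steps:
$\left(H{\left(58,-37 \right)} + 14312\right) + 23127 = \left(\left(-37\right)^{2} + 14312\right) + 23127 = \left(1369 + 14312\right) + 23127 = 15681 + 23127 = 38808$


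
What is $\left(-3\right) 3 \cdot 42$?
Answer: $-378$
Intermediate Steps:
$\left(-3\right) 3 \cdot 42 = \left(-9\right) 42 = -378$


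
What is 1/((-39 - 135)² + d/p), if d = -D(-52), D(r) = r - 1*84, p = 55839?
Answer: 55839/1690581700 ≈ 3.3029e-5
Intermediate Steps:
D(r) = -84 + r (D(r) = r - 84 = -84 + r)
d = 136 (d = -(-84 - 52) = -1*(-136) = 136)
1/((-39 - 135)² + d/p) = 1/((-39 - 135)² + 136/55839) = 1/((-174)² + 136*(1/55839)) = 1/(30276 + 136/55839) = 1/(1690581700/55839) = 55839/1690581700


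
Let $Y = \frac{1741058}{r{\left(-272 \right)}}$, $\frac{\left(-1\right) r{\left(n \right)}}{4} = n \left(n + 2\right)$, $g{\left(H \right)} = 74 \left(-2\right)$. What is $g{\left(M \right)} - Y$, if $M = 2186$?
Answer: $- \frac{20867711}{146880} \approx -142.07$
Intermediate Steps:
$g{\left(H \right)} = -148$
$r{\left(n \right)} = - 4 n \left(2 + n\right)$ ($r{\left(n \right)} = - 4 n \left(n + 2\right) = - 4 n \left(2 + n\right)$)
$Y = - \frac{870529}{146880}$ ($Y = \frac{1741058}{\left(-4\right) \left(-272\right) \left(2 - 272\right)} = \frac{1741058}{\left(-4\right) \left(-272\right) \left(-270\right)} = \frac{1741058}{-293760} = 1741058 \left(- \frac{1}{293760}\right) = - \frac{870529}{146880} \approx -5.9268$)
$g{\left(M \right)} - Y = -148 - - \frac{870529}{146880} = -148 + \frac{870529}{146880} = - \frac{20867711}{146880}$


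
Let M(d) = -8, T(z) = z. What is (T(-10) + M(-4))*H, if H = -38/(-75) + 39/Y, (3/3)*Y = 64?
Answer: -16071/800 ≈ -20.089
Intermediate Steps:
Y = 64
H = 5357/4800 (H = -38/(-75) + 39/64 = -38*(-1/75) + 39*(1/64) = 38/75 + 39/64 = 5357/4800 ≈ 1.1160)
(T(-10) + M(-4))*H = (-10 - 8)*(5357/4800) = -18*5357/4800 = -16071/800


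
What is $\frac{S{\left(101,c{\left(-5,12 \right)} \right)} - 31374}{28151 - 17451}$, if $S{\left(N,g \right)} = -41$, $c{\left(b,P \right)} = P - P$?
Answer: $- \frac{6283}{2140} \approx -2.936$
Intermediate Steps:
$c{\left(b,P \right)} = 0$
$\frac{S{\left(101,c{\left(-5,12 \right)} \right)} - 31374}{28151 - 17451} = \frac{-41 - 31374}{28151 - 17451} = \frac{-41 - 31374}{10700} = \left(-31415\right) \frac{1}{10700} = - \frac{6283}{2140}$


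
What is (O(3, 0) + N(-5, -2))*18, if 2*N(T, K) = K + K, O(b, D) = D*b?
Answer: -36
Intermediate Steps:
N(T, K) = K (N(T, K) = (K + K)/2 = (2*K)/2 = K)
(O(3, 0) + N(-5, -2))*18 = (0*3 - 2)*18 = (0 - 2)*18 = -2*18 = -36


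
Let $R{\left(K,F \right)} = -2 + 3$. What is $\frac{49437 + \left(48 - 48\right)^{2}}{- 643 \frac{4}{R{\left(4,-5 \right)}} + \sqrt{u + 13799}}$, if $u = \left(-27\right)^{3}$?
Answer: $- \frac{31787991}{1655267} - \frac{49437 i \sqrt{1471}}{3310534} \approx -19.204 - 0.57274 i$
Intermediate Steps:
$R{\left(K,F \right)} = 1$
$u = -19683$
$\frac{49437 + \left(48 - 48\right)^{2}}{- 643 \frac{4}{R{\left(4,-5 \right)}} + \sqrt{u + 13799}} = \frac{49437 + \left(48 - 48\right)^{2}}{- 643 \cdot \frac{4}{1} + \sqrt{-19683 + 13799}} = \frac{49437 + 0^{2}}{- 643 \cdot 4 \cdot 1 + \sqrt{-5884}} = \frac{49437 + 0}{\left(-643\right) 4 + 2 i \sqrt{1471}} = \frac{49437}{-2572 + 2 i \sqrt{1471}}$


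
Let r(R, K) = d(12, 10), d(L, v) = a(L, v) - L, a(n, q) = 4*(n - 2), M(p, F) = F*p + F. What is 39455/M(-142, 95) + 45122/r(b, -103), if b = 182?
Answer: 8618635/5358 ≈ 1608.6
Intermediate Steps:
M(p, F) = F + F*p
a(n, q) = -8 + 4*n (a(n, q) = 4*(-2 + n) = -8 + 4*n)
d(L, v) = -8 + 3*L (d(L, v) = (-8 + 4*L) - L = -8 + 3*L)
r(R, K) = 28 (r(R, K) = -8 + 3*12 = -8 + 36 = 28)
39455/M(-142, 95) + 45122/r(b, -103) = 39455/((95*(1 - 142))) + 45122/28 = 39455/((95*(-141))) + 45122*(1/28) = 39455/(-13395) + 3223/2 = 39455*(-1/13395) + 3223/2 = -7891/2679 + 3223/2 = 8618635/5358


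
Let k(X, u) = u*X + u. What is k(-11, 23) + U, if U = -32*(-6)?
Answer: -38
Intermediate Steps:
k(X, u) = u + X*u (k(X, u) = X*u + u = u + X*u)
U = 192
k(-11, 23) + U = 23*(1 - 11) + 192 = 23*(-10) + 192 = -230 + 192 = -38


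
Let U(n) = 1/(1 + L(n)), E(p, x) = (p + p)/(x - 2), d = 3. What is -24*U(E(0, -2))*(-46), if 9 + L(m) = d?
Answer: -1104/5 ≈ -220.80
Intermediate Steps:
E(p, x) = 2*p/(-2 + x) (E(p, x) = (2*p)/(-2 + x) = 2*p/(-2 + x))
L(m) = -6 (L(m) = -9 + 3 = -6)
U(n) = -⅕ (U(n) = 1/(1 - 6) = 1/(-5) = -⅕)
-24*U(E(0, -2))*(-46) = -24*(-⅕)*(-46) = (24/5)*(-46) = -1104/5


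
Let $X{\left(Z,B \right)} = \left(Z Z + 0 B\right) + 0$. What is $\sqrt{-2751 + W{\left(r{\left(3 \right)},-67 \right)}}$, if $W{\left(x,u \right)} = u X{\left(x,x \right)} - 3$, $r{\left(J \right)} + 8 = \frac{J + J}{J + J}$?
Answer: $i \sqrt{6037} \approx 77.698 i$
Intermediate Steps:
$X{\left(Z,B \right)} = Z^{2}$ ($X{\left(Z,B \right)} = \left(Z^{2} + 0\right) + 0 = Z^{2} + 0 = Z^{2}$)
$r{\left(J \right)} = -7$ ($r{\left(J \right)} = -8 + \frac{J + J}{J + J} = -8 + \frac{2 J}{2 J} = -8 + 2 J \frac{1}{2 J} = -8 + 1 = -7$)
$W{\left(x,u \right)} = -3 + u x^{2}$ ($W{\left(x,u \right)} = u x^{2} - 3 = -3 + u x^{2}$)
$\sqrt{-2751 + W{\left(r{\left(3 \right)},-67 \right)}} = \sqrt{-2751 - \left(3 + 67 \left(-7\right)^{2}\right)} = \sqrt{-2751 - 3286} = \sqrt{-6037} = i \sqrt{6037}$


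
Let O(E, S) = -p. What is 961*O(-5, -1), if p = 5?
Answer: -4805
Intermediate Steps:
O(E, S) = -5 (O(E, S) = -1*5 = -5)
961*O(-5, -1) = 961*(-5) = -4805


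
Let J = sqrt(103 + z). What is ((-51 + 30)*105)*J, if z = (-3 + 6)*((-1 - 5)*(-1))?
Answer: -24255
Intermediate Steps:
z = 18 (z = 3*(-6*(-1)) = 3*6 = 18)
J = 11 (J = sqrt(103 + 18) = sqrt(121) = 11)
((-51 + 30)*105)*J = ((-51 + 30)*105)*11 = -21*105*11 = -2205*11 = -24255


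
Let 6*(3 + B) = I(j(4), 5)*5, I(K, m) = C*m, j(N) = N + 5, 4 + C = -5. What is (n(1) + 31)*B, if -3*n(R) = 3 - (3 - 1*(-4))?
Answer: -2619/2 ≈ -1309.5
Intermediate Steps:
C = -9 (C = -4 - 5 = -9)
j(N) = 5 + N
I(K, m) = -9*m
n(R) = 4/3 (n(R) = -(3 - (3 - 1*(-4)))/3 = -(3 - (3 + 4))/3 = -(3 - 1*7)/3 = -(3 - 7)/3 = -⅓*(-4) = 4/3)
B = -81/2 (B = -3 + (-9*5*5)/6 = -3 + (-45*5)/6 = -3 + (⅙)*(-225) = -3 - 75/2 = -81/2 ≈ -40.500)
(n(1) + 31)*B = (4/3 + 31)*(-81/2) = (97/3)*(-81/2) = -2619/2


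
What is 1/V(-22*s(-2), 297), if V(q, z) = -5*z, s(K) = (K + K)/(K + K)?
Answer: -1/1485 ≈ -0.00067340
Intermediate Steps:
s(K) = 1 (s(K) = (2*K)/((2*K)) = (2*K)*(1/(2*K)) = 1)
1/V(-22*s(-2), 297) = 1/(-5*297) = 1/(-1485) = -1/1485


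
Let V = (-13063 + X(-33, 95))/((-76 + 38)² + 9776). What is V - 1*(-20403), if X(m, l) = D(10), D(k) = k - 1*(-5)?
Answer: 57227153/2805 ≈ 20402.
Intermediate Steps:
D(k) = 5 + k (D(k) = k + 5 = 5 + k)
X(m, l) = 15 (X(m, l) = 5 + 10 = 15)
V = -3262/2805 (V = (-13063 + 15)/((-76 + 38)² + 9776) = -13048/((-38)² + 9776) = -13048/(1444 + 9776) = -13048/11220 = -13048*1/11220 = -3262/2805 ≈ -1.1629)
V - 1*(-20403) = -3262/2805 - 1*(-20403) = -3262/2805 + 20403 = 57227153/2805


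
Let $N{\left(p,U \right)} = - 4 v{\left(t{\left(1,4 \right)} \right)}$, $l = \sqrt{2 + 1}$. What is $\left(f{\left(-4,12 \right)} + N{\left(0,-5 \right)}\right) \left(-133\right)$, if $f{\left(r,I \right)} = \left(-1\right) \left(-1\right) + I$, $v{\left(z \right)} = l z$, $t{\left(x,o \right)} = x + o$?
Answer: $-1729 + 2660 \sqrt{3} \approx 2878.3$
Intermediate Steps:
$l = \sqrt{3} \approx 1.732$
$t{\left(x,o \right)} = o + x$
$v{\left(z \right)} = z \sqrt{3}$ ($v{\left(z \right)} = \sqrt{3} z = z \sqrt{3}$)
$f{\left(r,I \right)} = 1 + I$
$N{\left(p,U \right)} = - 20 \sqrt{3}$ ($N{\left(p,U \right)} = - 4 \left(4 + 1\right) \sqrt{3} = - 4 \cdot 5 \sqrt{3} = - 20 \sqrt{3}$)
$\left(f{\left(-4,12 \right)} + N{\left(0,-5 \right)}\right) \left(-133\right) = \left(\left(1 + 12\right) - 20 \sqrt{3}\right) \left(-133\right) = \left(13 - 20 \sqrt{3}\right) \left(-133\right) = -1729 + 2660 \sqrt{3}$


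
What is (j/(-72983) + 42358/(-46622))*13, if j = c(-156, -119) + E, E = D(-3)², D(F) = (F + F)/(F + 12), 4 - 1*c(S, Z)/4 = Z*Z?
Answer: -26402455105/15311760417 ≈ -1.7243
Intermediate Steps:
c(S, Z) = 16 - 4*Z² (c(S, Z) = 16 - 4*Z*Z = 16 - 4*Z²)
D(F) = 2*F/(12 + F) (D(F) = (2*F)/(12 + F) = 2*F/(12 + F))
E = 4/9 (E = (2*(-3)/(12 - 3))² = (2*(-3)/9)² = (2*(-3)*(⅑))² = (-⅔)² = 4/9 ≈ 0.44444)
j = -509648/9 (j = (16 - 4*(-119)²) + 4/9 = (16 - 4*14161) + 4/9 = (16 - 56644) + 4/9 = -56628 + 4/9 = -509648/9 ≈ -56628.)
(j/(-72983) + 42358/(-46622))*13 = (-509648/9/(-72983) + 42358/(-46622))*13 = (-509648/9*(-1/72983) + 42358*(-1/46622))*13 = (509648/656847 - 21179/23311)*13 = -2030958085/15311760417*13 = -26402455105/15311760417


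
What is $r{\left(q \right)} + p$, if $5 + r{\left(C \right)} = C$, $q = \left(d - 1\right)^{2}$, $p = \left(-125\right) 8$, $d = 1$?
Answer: $-1005$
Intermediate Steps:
$p = -1000$
$q = 0$ ($q = \left(1 - 1\right)^{2} = 0^{2} = 0$)
$r{\left(C \right)} = -5 + C$
$r{\left(q \right)} + p = \left(-5 + 0\right) - 1000 = -5 - 1000 = -1005$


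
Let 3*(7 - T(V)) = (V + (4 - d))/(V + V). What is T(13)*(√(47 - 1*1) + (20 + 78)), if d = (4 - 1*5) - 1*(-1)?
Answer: 25921/39 + 529*√46/78 ≈ 710.64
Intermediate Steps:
d = 0 (d = (4 - 5) + 1 = -1 + 1 = 0)
T(V) = 7 - (4 + V)/(6*V) (T(V) = 7 - (V + (4 - 1*0))/(3*(V + V)) = 7 - (V + (4 + 0))/(3*(2*V)) = 7 - (V + 4)*1/(2*V)/3 = 7 - (4 + V)*1/(2*V)/3 = 7 - (4 + V)/(6*V))
T(13)*(√(47 - 1*1) + (20 + 78)) = ((⅙)*(-4 + 41*13)/13)*(√(47 - 1*1) + (20 + 78)) = ((⅙)*(1/13)*(-4 + 533))*(√(47 - 1) + 98) = ((⅙)*(1/13)*529)*(√46 + 98) = 529*(98 + √46)/78 = 25921/39 + 529*√46/78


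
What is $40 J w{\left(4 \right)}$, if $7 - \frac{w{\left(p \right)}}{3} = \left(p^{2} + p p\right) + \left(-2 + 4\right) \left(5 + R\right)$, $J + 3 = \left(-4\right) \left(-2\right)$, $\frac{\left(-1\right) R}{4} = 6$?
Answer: $7800$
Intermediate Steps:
$R = -24$ ($R = \left(-4\right) 6 = -24$)
$J = 5$ ($J = -3 - -8 = -3 + 8 = 5$)
$w{\left(p \right)} = 135 - 6 p^{2}$ ($w{\left(p \right)} = 21 - 3 \left(\left(p^{2} + p p\right) + \left(-2 + 4\right) \left(5 - 24\right)\right) = 21 - 3 \left(\left(p^{2} + p^{2}\right) + 2 \left(-19\right)\right) = 21 - 3 \left(2 p^{2} - 38\right) = 21 - 3 \left(-38 + 2 p^{2}\right) = 21 - \left(-114 + 6 p^{2}\right) = 135 - 6 p^{2}$)
$40 J w{\left(4 \right)} = 40 \cdot 5 \left(135 - 6 \cdot 4^{2}\right) = 200 \left(135 - 96\right) = 200 \cdot 39 = 7800$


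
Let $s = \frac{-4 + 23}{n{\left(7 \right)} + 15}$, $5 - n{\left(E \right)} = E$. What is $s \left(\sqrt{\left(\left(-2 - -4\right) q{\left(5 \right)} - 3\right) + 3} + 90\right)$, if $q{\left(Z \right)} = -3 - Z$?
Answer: $\frac{1710}{13} + \frac{76 i}{13} \approx 131.54 + 5.8462 i$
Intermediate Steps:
$n{\left(E \right)} = 5 - E$
$s = \frac{19}{13}$ ($s = \frac{-4 + 23}{\left(5 - 7\right) + 15} = \frac{19}{\left(5 - 7\right) + 15} = \frac{19}{-2 + 15} = \frac{19}{13} \approx 1.4615$)
$s \left(\sqrt{\left(\left(-2 - -4\right) q{\left(5 \right)} - 3\right) + 3} + 90\right) = \frac{19 \left(\sqrt{\left(\left(-2 - -4\right) \left(-3 - 5\right) - 3\right) + 3} + 90\right)}{13} = \frac{19 \left(\sqrt{\left(\left(-2 + 4\right) \left(-3 - 5\right) - 3\right) + 3} + 90\right)}{13} = \frac{19 \left(\sqrt{\left(2 \left(-8\right) - 3\right) + 3} + 90\right)}{13} = \frac{19 \left(\sqrt{\left(-16 - 3\right) + 3} + 90\right)}{13} = \frac{19 \left(\sqrt{-19 + 3} + 90\right)}{13} = \frac{19 \left(\sqrt{-16} + 90\right)}{13} = \frac{19 \left(4 i + 90\right)}{13} = \frac{19 \left(90 + 4 i\right)}{13} = \frac{1710}{13} + \frac{76 i}{13}$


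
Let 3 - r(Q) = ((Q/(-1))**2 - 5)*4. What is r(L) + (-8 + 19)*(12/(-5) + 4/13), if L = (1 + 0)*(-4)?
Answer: -4161/65 ≈ -64.015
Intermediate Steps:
L = -4 (L = 1*(-4) = -4)
r(Q) = 23 - 4*Q**2 (r(Q) = 3 - ((Q/(-1))**2 - 5)*4 = 3 - ((Q*(-1))**2 - 5)*4 = 3 - ((-Q)**2 - 5)*4 = 3 - (Q**2 - 5)*4 = 3 - (-5 + Q**2)*4 = 3 - (-20 + 4*Q**2) = 3 + (20 - 4*Q**2) = 23 - 4*Q**2)
r(L) + (-8 + 19)*(12/(-5) + 4/13) = (23 - 4*(-4)**2) + (-8 + 19)*(12/(-5) + 4/13) = (23 - 4*16) + 11*(12*(-1/5) + 4*(1/13)) = (23 - 64) + 11*(-12/5 + 4/13) = -41 + 11*(-136/65) = -41 - 1496/65 = -4161/65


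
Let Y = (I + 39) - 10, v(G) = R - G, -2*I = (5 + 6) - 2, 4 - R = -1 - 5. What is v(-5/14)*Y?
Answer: 1015/4 ≈ 253.75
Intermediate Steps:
R = 10 (R = 4 - (-1 - 5) = 4 - 1*(-6) = 4 + 6 = 10)
I = -9/2 (I = -((5 + 6) - 2)/2 = -(11 - 2)/2 = -½*9 = -9/2 ≈ -4.5000)
v(G) = 10 - G
Y = 49/2 (Y = (-9/2 + 39) - 10 = 69/2 - 10 = 49/2 ≈ 24.500)
v(-5/14)*Y = (10 - (-5)/14)*(49/2) = (10 - 1*(-5/14))*(49/2) = (10 + 5/14)*(49/2) = (145/14)*(49/2) = 1015/4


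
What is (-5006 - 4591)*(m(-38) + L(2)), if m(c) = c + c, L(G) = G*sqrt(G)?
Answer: 729372 - 19194*sqrt(2) ≈ 7.0223e+5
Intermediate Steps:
L(G) = G**(3/2)
m(c) = 2*c
(-5006 - 4591)*(m(-38) + L(2)) = (-5006 - 4591)*(2*(-38) + 2**(3/2)) = -9597*(-76 + 2*sqrt(2)) = 729372 - 19194*sqrt(2)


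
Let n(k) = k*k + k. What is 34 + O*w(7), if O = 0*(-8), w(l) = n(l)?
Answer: 34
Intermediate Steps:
n(k) = k + k² (n(k) = k² + k = k + k²)
w(l) = l*(1 + l)
O = 0
34 + O*w(7) = 34 + 0*(7*(1 + 7)) = 34 + 0*(7*8) = 34 + 0*56 = 34 + 0 = 34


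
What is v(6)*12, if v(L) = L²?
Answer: 432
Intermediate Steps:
v(6)*12 = 6²*12 = 36*12 = 432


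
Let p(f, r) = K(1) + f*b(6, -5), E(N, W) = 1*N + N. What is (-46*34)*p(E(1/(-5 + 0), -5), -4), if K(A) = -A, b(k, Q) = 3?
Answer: 17204/5 ≈ 3440.8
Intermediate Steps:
E(N, W) = 2*N (E(N, W) = N + N = 2*N)
p(f, r) = -1 + 3*f (p(f, r) = -1*1 + f*3 = -1 + 3*f)
(-46*34)*p(E(1/(-5 + 0), -5), -4) = (-46*34)*(-1 + 3*(2/(-5 + 0))) = -1564*(-1 + 3*(2/(-5))) = -1564*(-1 + 3*(2*(-⅕))) = -1564*(-1 + 3*(-⅖)) = -1564*(-1 - 6/5) = -1564*(-11/5) = 17204/5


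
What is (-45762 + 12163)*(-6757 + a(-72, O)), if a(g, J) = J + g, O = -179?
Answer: 235461792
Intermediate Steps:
(-45762 + 12163)*(-6757 + a(-72, O)) = (-45762 + 12163)*(-6757 + (-179 - 72)) = -33599*(-6757 - 251) = -33599*(-7008) = 235461792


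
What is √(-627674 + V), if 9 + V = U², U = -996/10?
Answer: I*√15444071/5 ≈ 785.98*I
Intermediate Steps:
U = -498/5 (U = -996/10 = -83*6/5 = -498/5 ≈ -99.600)
V = 247779/25 (V = -9 + (-498/5)² = -9 + 248004/25 = 247779/25 ≈ 9911.2)
√(-627674 + V) = √(-627674 + 247779/25) = √(-15444071/25) = I*√15444071/5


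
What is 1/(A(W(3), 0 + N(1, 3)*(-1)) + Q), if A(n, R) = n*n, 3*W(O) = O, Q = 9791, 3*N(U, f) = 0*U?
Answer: 1/9792 ≈ 0.00010212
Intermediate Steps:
N(U, f) = 0 (N(U, f) = (0*U)/3 = (1/3)*0 = 0)
W(O) = O/3
A(n, R) = n**2
1/(A(W(3), 0 + N(1, 3)*(-1)) + Q) = 1/(((1/3)*3)**2 + 9791) = 1/(1**2 + 9791) = 1/(1 + 9791) = 1/9792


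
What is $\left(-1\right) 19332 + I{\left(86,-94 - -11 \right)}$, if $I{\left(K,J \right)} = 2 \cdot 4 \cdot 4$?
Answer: $-19300$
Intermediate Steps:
$I{\left(K,J \right)} = 32$ ($I{\left(K,J \right)} = 8 \cdot 4 = 32$)
$\left(-1\right) 19332 + I{\left(86,-94 - -11 \right)} = \left(-1\right) 19332 + 32 = -19332 + 32 = -19300$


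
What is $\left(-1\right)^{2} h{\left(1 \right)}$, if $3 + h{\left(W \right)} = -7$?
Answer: $-10$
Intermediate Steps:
$h{\left(W \right)} = -10$ ($h{\left(W \right)} = -3 - 7 = -10$)
$\left(-1\right)^{2} h{\left(1 \right)} = \left(-1\right)^{2} \left(-10\right) = 1 \left(-10\right) = -10$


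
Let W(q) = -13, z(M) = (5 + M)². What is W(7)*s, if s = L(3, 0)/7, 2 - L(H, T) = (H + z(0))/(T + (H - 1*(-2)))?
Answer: 234/35 ≈ 6.6857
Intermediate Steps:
L(H, T) = 2 - (25 + H)/(2 + H + T) (L(H, T) = 2 - (H + (5 + 0)²)/(T + (H - 1*(-2))) = 2 - (H + 5²)/(T + (H + 2)) = 2 - (H + 25)/(T + (2 + H)) = 2 - (25 + H)/(2 + H + T))
s = -18/35 (s = ((-21 + 3 + 2*0)/(2 + 3 + 0))/7 = ((-21 + 3 + 0)/5)*(⅐) = ((⅕)*(-18))*(⅐) = -18/5*⅐ = -18/35 ≈ -0.51429)
W(7)*s = -13*(-18/35) = 234/35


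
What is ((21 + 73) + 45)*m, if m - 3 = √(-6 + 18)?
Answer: 417 + 278*√3 ≈ 898.51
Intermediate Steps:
m = 3 + 2*√3 (m = 3 + √(-6 + 18) = 3 + √12 = 3 + 2*√3 ≈ 6.4641)
((21 + 73) + 45)*m = ((21 + 73) + 45)*(3 + 2*√3) = (94 + 45)*(3 + 2*√3) = 139*(3 + 2*√3) = 417 + 278*√3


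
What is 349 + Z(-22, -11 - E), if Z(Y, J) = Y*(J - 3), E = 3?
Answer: 723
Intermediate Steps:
Z(Y, J) = Y*(-3 + J)
349 + Z(-22, -11 - E) = 349 - 22*(-3 + (-11 - 1*3)) = 349 - 22*(-3 + (-11 - 3)) = 349 - 22*(-3 - 14) = 349 - 22*(-17) = 349 + 374 = 723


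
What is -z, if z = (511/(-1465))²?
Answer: -261121/2146225 ≈ -0.12167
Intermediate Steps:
z = 261121/2146225 (z = (511*(-1/1465))² = (-511/1465)² = 261121/2146225 ≈ 0.12167)
-z = -1*261121/2146225 = -261121/2146225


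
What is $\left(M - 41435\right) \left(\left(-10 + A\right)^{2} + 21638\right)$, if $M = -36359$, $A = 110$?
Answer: $-2461246572$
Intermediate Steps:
$\left(M - 41435\right) \left(\left(-10 + A\right)^{2} + 21638\right) = \left(-36359 - 41435\right) \left(\left(-10 + 110\right)^{2} + 21638\right) = - 77794 \left(100^{2} + 21638\right) = - 77794 \left(10000 + 21638\right) = \left(-77794\right) 31638 = -2461246572$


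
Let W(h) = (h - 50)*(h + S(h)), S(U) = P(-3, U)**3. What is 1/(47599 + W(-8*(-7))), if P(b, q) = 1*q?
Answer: 1/1101631 ≈ 9.0774e-7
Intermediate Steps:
P(b, q) = q
S(U) = U**3
W(h) = (-50 + h)*(h + h**3) (W(h) = (h - 50)*(h + h**3) = (-50 + h)*(h + h**3))
1/(47599 + W(-8*(-7))) = 1/(47599 + (-8*(-7))*(-50 - 8*(-7) + (-8*(-7))**3 - 50*(-8*(-7))**2)) = 1/(47599 + 56*(-50 + 56 + 56**3 - 50*56**2)) = 1/(47599 + 56*(-50 + 56 + 175616 - 50*3136)) = 1/(47599 + 56*(-50 + 56 + 175616 - 156800)) = 1/(47599 + 56*18822) = 1/(47599 + 1054032) = 1/1101631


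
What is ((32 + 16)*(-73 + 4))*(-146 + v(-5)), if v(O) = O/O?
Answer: 480240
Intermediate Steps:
v(O) = 1
((32 + 16)*(-73 + 4))*(-146 + v(-5)) = ((32 + 16)*(-73 + 4))*(-146 + 1) = (48*(-69))*(-145) = -3312*(-145) = 480240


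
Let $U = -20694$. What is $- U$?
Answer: $20694$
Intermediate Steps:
$- U = \left(-1\right) \left(-20694\right) = 20694$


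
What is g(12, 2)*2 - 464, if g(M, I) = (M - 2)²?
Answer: -264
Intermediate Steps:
g(M, I) = (-2 + M)²
g(12, 2)*2 - 464 = (-2 + 12)²*2 - 464 = 10²*2 - 464 = 100*2 - 464 = 200 - 464 = -264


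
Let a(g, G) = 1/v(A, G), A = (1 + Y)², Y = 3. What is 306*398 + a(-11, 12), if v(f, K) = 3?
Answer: 365365/3 ≈ 1.2179e+5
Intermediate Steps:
A = 16 (A = (1 + 3)² = 4² = 16)
a(g, G) = ⅓ (a(g, G) = 1/3 = ⅓)
306*398 + a(-11, 12) = 306*398 + ⅓ = 121788 + ⅓ = 365365/3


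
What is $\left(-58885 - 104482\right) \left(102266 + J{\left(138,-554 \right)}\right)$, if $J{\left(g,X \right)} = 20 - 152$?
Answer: $-16685325178$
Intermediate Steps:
$J{\left(g,X \right)} = -132$
$\left(-58885 - 104482\right) \left(102266 + J{\left(138,-554 \right)}\right) = \left(-58885 - 104482\right) \left(102266 - 132\right) = \left(-163367\right) 102134 = -16685325178$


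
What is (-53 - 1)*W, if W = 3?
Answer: -162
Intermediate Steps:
(-53 - 1)*W = (-53 - 1)*3 = -54*3 = -162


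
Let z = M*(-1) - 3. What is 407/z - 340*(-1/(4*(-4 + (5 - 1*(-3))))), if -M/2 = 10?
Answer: 3073/68 ≈ 45.191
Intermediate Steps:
M = -20 (M = -2*10 = -20)
z = 17 (z = -20*(-1) - 3 = 20 - 3 = 17)
407/z - 340*(-1/(4*(-4 + (5 - 1*(-3))))) = 407/17 - 340*(-1/(4*(-4 + (5 - 1*(-3))))) = 407*(1/17) - 340*(-1/(4*(-4 + (5 + 3)))) = 407/17 - 340*(-1/(4*(-4 + 8))) = 407/17 - 340/(4*(-4)) = 407/17 - 340/(-16) = 407/17 - 340*(-1/16) = 407/17 + 85/4 = 3073/68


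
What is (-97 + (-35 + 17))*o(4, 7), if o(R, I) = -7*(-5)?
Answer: -4025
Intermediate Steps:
o(R, I) = 35
(-97 + (-35 + 17))*o(4, 7) = (-97 + (-35 + 17))*35 = (-97 - 18)*35 = -115*35 = -4025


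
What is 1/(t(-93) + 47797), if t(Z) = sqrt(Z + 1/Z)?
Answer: 4445121/212463457087 - 5*I*sqrt(32178)/212463457087 ≈ 2.0922e-5 - 4.2215e-9*I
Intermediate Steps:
1/(t(-93) + 47797) = 1/(sqrt(-93 + 1/(-93)) + 47797) = 1/(sqrt(-93 - 1/93) + 47797) = 1/(sqrt(-8650/93) + 47797) = 1/(5*I*sqrt(32178)/93 + 47797) = 1/(47797 + 5*I*sqrt(32178)/93)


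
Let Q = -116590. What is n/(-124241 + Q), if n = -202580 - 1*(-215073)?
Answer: -12493/240831 ≈ -0.051875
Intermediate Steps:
n = 12493 (n = -202580 + 215073 = 12493)
n/(-124241 + Q) = 12493/(-124241 - 116590) = 12493/(-240831) = 12493*(-1/240831) = -12493/240831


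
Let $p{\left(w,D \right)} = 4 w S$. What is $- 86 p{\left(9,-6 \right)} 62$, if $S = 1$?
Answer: $-191952$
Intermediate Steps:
$p{\left(w,D \right)} = 4 w$ ($p{\left(w,D \right)} = 4 w 1 = 4 w$)
$- 86 p{\left(9,-6 \right)} 62 = - 86 \cdot 4 \cdot 9 \cdot 62 = \left(-86\right) 36 \cdot 62 = \left(-3096\right) 62 = -191952$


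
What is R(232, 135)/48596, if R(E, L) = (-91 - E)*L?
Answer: -43605/48596 ≈ -0.89730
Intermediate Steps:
R(E, L) = L*(-91 - E)
R(232, 135)/48596 = -1*135*(91 + 232)/48596 = -1*135*323*(1/48596) = -43605*1/48596 = -43605/48596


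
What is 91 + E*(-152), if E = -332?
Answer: 50555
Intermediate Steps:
91 + E*(-152) = 91 - 332*(-152) = 91 + 50464 = 50555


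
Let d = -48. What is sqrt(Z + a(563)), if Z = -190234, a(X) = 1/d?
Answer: I*sqrt(27393699)/12 ≈ 436.16*I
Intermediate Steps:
a(X) = -1/48 (a(X) = 1/(-48) = -1/48)
sqrt(Z + a(563)) = sqrt(-190234 - 1/48) = sqrt(-9131233/48) = I*sqrt(27393699)/12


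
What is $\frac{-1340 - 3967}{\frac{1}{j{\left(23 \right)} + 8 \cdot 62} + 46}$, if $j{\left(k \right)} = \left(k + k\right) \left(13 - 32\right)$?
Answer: $- \frac{2006046}{17387} \approx -115.38$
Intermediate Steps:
$j{\left(k \right)} = - 38 k$ ($j{\left(k \right)} = 2 k \left(-19\right) = - 38 k$)
$\frac{-1340 - 3967}{\frac{1}{j{\left(23 \right)} + 8 \cdot 62} + 46} = \frac{-1340 - 3967}{\frac{1}{\left(-38\right) 23 + 8 \cdot 62} + 46} = - \frac{5307}{\frac{1}{-874 + 496} + 46} = - \frac{5307}{\frac{1}{-378} + 46} = - \frac{5307}{- \frac{1}{378} + 46} = - \frac{5307}{\frac{17387}{378}} = \left(-5307\right) \frac{378}{17387} = - \frac{2006046}{17387}$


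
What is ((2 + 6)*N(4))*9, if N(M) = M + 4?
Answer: 576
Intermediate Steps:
N(M) = 4 + M
((2 + 6)*N(4))*9 = ((2 + 6)*(4 + 4))*9 = (8*8)*9 = 64*9 = 576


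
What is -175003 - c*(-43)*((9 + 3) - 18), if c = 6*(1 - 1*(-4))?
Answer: -182743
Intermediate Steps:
c = 30 (c = 6*(1 + 4) = 6*5 = 30)
-175003 - c*(-43)*((9 + 3) - 18) = -175003 - 30*(-43)*((9 + 3) - 18) = -175003 - (-1290)*(12 - 18) = -175003 - (-1290)*(-6) = -175003 - 1*7740 = -175003 - 7740 = -182743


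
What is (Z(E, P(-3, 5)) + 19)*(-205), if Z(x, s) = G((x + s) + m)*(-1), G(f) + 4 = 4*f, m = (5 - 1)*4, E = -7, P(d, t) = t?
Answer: 6765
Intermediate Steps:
m = 16 (m = 4*4 = 16)
G(f) = -4 + 4*f
Z(x, s) = -60 - 4*s - 4*x (Z(x, s) = (-4 + 4*((x + s) + 16))*(-1) = (-4 + 4*((s + x) + 16))*(-1) = (-4 + 4*(16 + s + x))*(-1) = (-4 + (64 + 4*s + 4*x))*(-1) = (60 + 4*s + 4*x)*(-1) = -60 - 4*s - 4*x)
(Z(E, P(-3, 5)) + 19)*(-205) = ((-60 - 4*5 - 4*(-7)) + 19)*(-205) = ((-60 - 20 + 28) + 19)*(-205) = (-52 + 19)*(-205) = -33*(-205) = 6765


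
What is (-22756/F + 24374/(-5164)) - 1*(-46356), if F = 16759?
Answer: 2005641688803/43271738 ≈ 46350.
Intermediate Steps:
(-22756/F + 24374/(-5164)) - 1*(-46356) = (-22756/16759 + 24374/(-5164)) - 1*(-46356) = (-22756*1/16759 + 24374*(-1/5164)) + 46356 = (-22756/16759 - 12187/2582) + 46356 = -262997925/43271738 + 46356 = 2005641688803/43271738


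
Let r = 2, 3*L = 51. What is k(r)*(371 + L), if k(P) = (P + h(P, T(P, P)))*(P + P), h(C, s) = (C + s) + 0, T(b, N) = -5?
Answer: -1552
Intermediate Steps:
L = 17 (L = (⅓)*51 = 17)
h(C, s) = C + s
k(P) = 2*P*(-5 + 2*P) (k(P) = (P + (P - 5))*(P + P) = (P + (-5 + P))*(2*P) = (-5 + 2*P)*(2*P) = 2*P*(-5 + 2*P))
k(r)*(371 + L) = (2*2*(-5 + 2*2))*(371 + 17) = (2*2*(-5 + 4))*388 = (2*2*(-1))*388 = -4*388 = -1552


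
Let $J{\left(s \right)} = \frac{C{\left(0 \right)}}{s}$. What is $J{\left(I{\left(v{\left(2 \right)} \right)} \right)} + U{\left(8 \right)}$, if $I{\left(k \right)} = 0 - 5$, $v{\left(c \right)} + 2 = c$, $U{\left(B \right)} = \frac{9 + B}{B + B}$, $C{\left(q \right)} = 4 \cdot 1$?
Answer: $\frac{21}{80} \approx 0.2625$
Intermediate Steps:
$C{\left(q \right)} = 4$
$U{\left(B \right)} = \frac{9 + B}{2 B}$
$v{\left(c \right)} = -2 + c$
$I{\left(k \right)} = -5$ ($I{\left(k \right)} = 0 - 5 = -5$)
$J{\left(s \right)} = \frac{4}{s}$
$J{\left(I{\left(v{\left(2 \right)} \right)} \right)} + U{\left(8 \right)} = \frac{4}{-5} + \frac{9 + 8}{2 \cdot 8} = 4 \left(- \frac{1}{5}\right) + \frac{1}{2} \cdot \frac{1}{8} \cdot 17 = - \frac{4}{5} + \frac{17}{16} = \frac{21}{80}$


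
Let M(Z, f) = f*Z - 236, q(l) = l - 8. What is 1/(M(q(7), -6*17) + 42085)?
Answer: 1/41951 ≈ 2.3837e-5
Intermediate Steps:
q(l) = -8 + l
M(Z, f) = -236 + Z*f (M(Z, f) = Z*f - 236 = -236 + Z*f)
1/(M(q(7), -6*17) + 42085) = 1/((-236 + (-8 + 7)*(-6*17)) + 42085) = 1/((-236 - 1*(-102)) + 42085) = 1/((-236 + 102) + 42085) = 1/(-134 + 42085) = 1/41951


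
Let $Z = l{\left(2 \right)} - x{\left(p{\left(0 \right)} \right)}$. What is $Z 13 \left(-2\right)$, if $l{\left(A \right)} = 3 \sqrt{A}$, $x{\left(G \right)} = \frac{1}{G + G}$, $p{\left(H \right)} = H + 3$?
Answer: $\frac{13}{3} - 78 \sqrt{2} \approx -105.98$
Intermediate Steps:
$p{\left(H \right)} = 3 + H$
$x{\left(G \right)} = \frac{1}{2 G}$
$Z = - \frac{1}{6} + 3 \sqrt{2}$ ($Z = 3 \sqrt{2} - \frac{1}{2 \left(3 + 0\right)} = 3 \sqrt{2} - \frac{1}{2 \cdot 3} = 3 \sqrt{2} - \frac{1}{2} \cdot \frac{1}{3} = 3 \sqrt{2} - \frac{1}{6} = - \frac{1}{6} + 3 \sqrt{2} \approx 4.076$)
$Z 13 \left(-2\right) = \left(- \frac{1}{6} + 3 \sqrt{2}\right) 13 \left(-2\right) = \left(- \frac{13}{6} + 39 \sqrt{2}\right) \left(-2\right) = \frac{13}{3} - 78 \sqrt{2}$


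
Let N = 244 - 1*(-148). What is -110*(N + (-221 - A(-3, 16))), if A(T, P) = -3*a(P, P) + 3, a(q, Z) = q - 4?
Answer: -22440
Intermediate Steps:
N = 392 (N = 244 + 148 = 392)
a(q, Z) = -4 + q
A(T, P) = 15 - 3*P (A(T, P) = -3*(-4 + P) + 3 = (12 - 3*P) + 3 = 15 - 3*P)
-110*(N + (-221 - A(-3, 16))) = -110*(392 + (-221 - (15 - 3*16))) = -110*(392 + (-221 - (15 - 48))) = -110*(392 + (-221 - 1*(-33))) = -110*(392 + (-221 + 33)) = -110*(392 - 188) = -110*204 = -22440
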